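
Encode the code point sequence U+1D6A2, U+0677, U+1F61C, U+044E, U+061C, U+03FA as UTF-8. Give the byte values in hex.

F0 9D 9A A2 D9 B7 F0 9F 98 9C D1 8E D8 9C CF BA

U+1D6A2: 4-byte form → F0 9D 9A A2.
U+0677: 2-byte form → D9 B7.
U+1F61C: 4-byte form → F0 9F 98 9C.
U+044E: 2-byte form → D1 8E.
U+061C: 2-byte form → D8 9C.
U+03FA: 2-byte form → CF BA.
Concatenated (16 bytes): F0 9D 9A A2 D9 B7 F0 9F 98 9C D1 8E D8 9C CF BA.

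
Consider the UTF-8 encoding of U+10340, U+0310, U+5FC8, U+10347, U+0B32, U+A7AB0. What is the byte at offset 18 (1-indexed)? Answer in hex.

1-indexed offset 18 is 0-indexed offset 17.
U+10340 → 4-byte form F0 90 8D 80 at offsets 0–3.
U+0310 → 2-byte form CC 90 at offsets 4–5.
U+5FC8 → 3-byte form E5 BF 88 at offsets 6–8.
U+10347 → 4-byte form F0 90 8D 87 at offsets 9–12.
U+0B32 → 3-byte form E0 AC B2 at offsets 13–15.
U+A7AB0 → 4-byte form F2 A7 AA B0 at offsets 16–19.
Offset 17 falls in char 6's range; it's byte 2 of F2 A7 AA B0 = 0xA7.

0xA7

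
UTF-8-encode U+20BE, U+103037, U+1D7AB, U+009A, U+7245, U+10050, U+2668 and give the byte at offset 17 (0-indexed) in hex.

U+20BE → 3-byte form E2 82 BE at offsets 0–2.
U+103037 → 4-byte form F4 83 80 B7 at offsets 3–6.
U+1D7AB → 4-byte form F0 9D 9E AB at offsets 7–10.
U+009A → 2-byte form C2 9A at offsets 11–12.
U+7245 → 3-byte form E7 89 85 at offsets 13–15.
U+10050 → 4-byte form F0 90 81 90 at offsets 16–19.
Offset 17 falls in char 6's range; it's byte 2 of F0 90 81 90 = 0x90.

0x90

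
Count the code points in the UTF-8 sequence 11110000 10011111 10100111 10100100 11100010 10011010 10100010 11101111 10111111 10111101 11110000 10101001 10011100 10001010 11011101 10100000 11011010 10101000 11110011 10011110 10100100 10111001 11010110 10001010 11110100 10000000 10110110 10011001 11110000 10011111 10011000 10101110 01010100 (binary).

11

Byte at offset 0: 0xF0 = 11110000 → 4-byte char (#1). Advance 4.
Byte at offset 4: 0xE2 = 11100010 → 3-byte char (#2). Advance 3.
Byte at offset 7: 0xEF = 11101111 → 3-byte char (#3). Advance 3.
Byte at offset 10: 0xF0 = 11110000 → 4-byte char (#4). Advance 4.
Byte at offset 14: 0xDD = 11011101 → 2-byte char (#5). Advance 2.
Byte at offset 16: 0xDA = 11011010 → 2-byte char (#6). Advance 2.
Byte at offset 18: 0xF3 = 11110011 → 4-byte char (#7). Advance 4.
Byte at offset 22: 0xD6 = 11010110 → 2-byte char (#8). Advance 2.
Byte at offset 24: 0xF4 = 11110100 → 4-byte char (#9). Advance 4.
Byte at offset 28: 0xF0 = 11110000 → 4-byte char (#10). Advance 4.
Byte at offset 32: 0x54 = 01010100 → 1-byte char (#11). Advance 1.
Reached end at offset 33 after 11 code points.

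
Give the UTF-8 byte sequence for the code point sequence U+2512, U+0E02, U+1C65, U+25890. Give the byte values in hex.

E2 94 92 E0 B8 82 E1 B1 A5 F0 A5 A2 90

U+2512: 3-byte form → E2 94 92.
U+0E02: 3-byte form → E0 B8 82.
U+1C65: 3-byte form → E1 B1 A5.
U+25890: 4-byte form → F0 A5 A2 90.
Concatenated (13 bytes): E2 94 92 E0 B8 82 E1 B1 A5 F0 A5 A2 90.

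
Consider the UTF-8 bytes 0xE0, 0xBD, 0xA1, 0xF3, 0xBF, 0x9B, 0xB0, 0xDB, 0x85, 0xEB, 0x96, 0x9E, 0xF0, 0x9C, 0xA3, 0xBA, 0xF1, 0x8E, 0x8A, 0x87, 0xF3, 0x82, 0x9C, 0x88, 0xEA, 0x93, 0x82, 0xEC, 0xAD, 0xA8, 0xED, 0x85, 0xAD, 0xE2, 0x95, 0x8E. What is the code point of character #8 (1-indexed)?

Offset 0: leading byte 0xE0 = 11100000 → 3-byte char #1 = E0 BD A1.
Offset 3: leading byte 0xF3 = 11110011 → 4-byte char #2 = F3 BF 9B B0.
Offset 7: leading byte 0xDB = 11011011 → 2-byte char #3 = DB 85.
Offset 9: leading byte 0xEB = 11101011 → 3-byte char #4 = EB 96 9E.
Offset 12: leading byte 0xF0 = 11110000 → 4-byte char #5 = F0 9C A3 BA.
Offset 16: leading byte 0xF1 = 11110001 → 4-byte char #6 = F1 8E 8A 87.
Offset 20: leading byte 0xF3 = 11110011 → 4-byte char #7 = F3 82 9C 88.
Offset 24: leading byte 0xEA = 11101010 → 3-byte char #8 = EA 93 82.
Leading byte 0xEA = 11101010 matches 1110xxxx → 3-byte sequence.
Byte 1: 0xEA = 11101010, payload 1010 (4 bits).
Byte 2: 0x93 = 10010011 (10xxxxxx ✓), payload 010011.
Byte 3: 0x82 = 10000010 (10xxxxxx ✓), payload 000010.
Concatenate: 1010010011000010 = 0xA4C2 (16 bits → U+A4C2).

U+A4C2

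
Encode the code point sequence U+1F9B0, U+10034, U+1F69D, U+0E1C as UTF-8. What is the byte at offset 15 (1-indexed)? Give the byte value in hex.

1-indexed offset 15 is 0-indexed offset 14.
U+1F9B0 → 4-byte form F0 9F A6 B0 at offsets 0–3.
U+10034 → 4-byte form F0 90 80 B4 at offsets 4–7.
U+1F69D → 4-byte form F0 9F 9A 9D at offsets 8–11.
U+0E1C → 3-byte form E0 B8 9C at offsets 12–14.
Offset 14 falls in char 4's range; it's byte 3 of E0 B8 9C = 0x9C.

0x9C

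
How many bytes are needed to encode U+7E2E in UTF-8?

3

U+7E2E = 0x7E2E. UTF-8 uses 1 byte below 0x80, 2 below 0x800, 3 below 0x10000, 4 up to 0x10FFFF. 0x7E2E is in U+0800–U+FFFF → 3 bytes.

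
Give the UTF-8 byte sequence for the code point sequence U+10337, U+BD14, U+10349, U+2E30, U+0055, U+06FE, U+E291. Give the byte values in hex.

U+10337: 4-byte form → F0 90 8C B7.
U+BD14: 3-byte form → EB B4 94.
U+10349: 4-byte form → F0 90 8D 89.
U+2E30: 3-byte form → E2 B8 B0.
U+0055: 1-byte form → 55.
U+06FE: 2-byte form → DB BE.
U+E291: 3-byte form → EE 8A 91.
Concatenated (20 bytes): F0 90 8C B7 EB B4 94 F0 90 8D 89 E2 B8 B0 55 DB BE EE 8A 91.

F0 90 8C B7 EB B4 94 F0 90 8D 89 E2 B8 B0 55 DB BE EE 8A 91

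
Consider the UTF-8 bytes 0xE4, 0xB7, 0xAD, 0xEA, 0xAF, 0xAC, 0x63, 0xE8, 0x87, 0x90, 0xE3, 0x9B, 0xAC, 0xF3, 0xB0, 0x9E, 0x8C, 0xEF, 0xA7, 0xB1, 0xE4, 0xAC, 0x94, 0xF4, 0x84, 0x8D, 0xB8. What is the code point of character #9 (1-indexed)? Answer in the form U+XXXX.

Offset 0: leading byte 0xE4 = 11100100 → 3-byte char #1 = E4 B7 AD.
Offset 3: leading byte 0xEA = 11101010 → 3-byte char #2 = EA AF AC.
Offset 6: leading byte 0x63 = 01100011 → 1-byte char #3 = 63.
Offset 7: leading byte 0xE8 = 11101000 → 3-byte char #4 = E8 87 90.
Offset 10: leading byte 0xE3 = 11100011 → 3-byte char #5 = E3 9B AC.
Offset 13: leading byte 0xF3 = 11110011 → 4-byte char #6 = F3 B0 9E 8C.
Offset 17: leading byte 0xEF = 11101111 → 3-byte char #7 = EF A7 B1.
Offset 20: leading byte 0xE4 = 11100100 → 3-byte char #8 = E4 AC 94.
Offset 23: leading byte 0xF4 = 11110100 → 4-byte char #9 = F4 84 8D B8.
Leading byte 0xF4 = 11110100 matches 11110xxx → 4-byte sequence.
Byte 1: 0xF4 = 11110100, payload 100 (3 bits).
Byte 2: 0x84 = 10000100 (10xxxxxx ✓), payload 000100.
Byte 3: 0x8D = 10001101 (10xxxxxx ✓), payload 001101.
Byte 4: 0xB8 = 10111000 (10xxxxxx ✓), payload 111000.
Concatenate: 100000100001101111000 = 0x104378 (21 bits → U+104378).

U+104378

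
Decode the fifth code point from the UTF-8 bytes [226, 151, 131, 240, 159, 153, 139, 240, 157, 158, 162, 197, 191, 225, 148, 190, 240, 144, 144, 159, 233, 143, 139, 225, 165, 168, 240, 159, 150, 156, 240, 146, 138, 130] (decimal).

U+153E

Offset 0: leading byte 0xE2 = 11100010 → 3-byte char #1 = E2 97 83.
Offset 3: leading byte 0xF0 = 11110000 → 4-byte char #2 = F0 9F 99 8B.
Offset 7: leading byte 0xF0 = 11110000 → 4-byte char #3 = F0 9D 9E A2.
Offset 11: leading byte 0xC5 = 11000101 → 2-byte char #4 = C5 BF.
Offset 13: leading byte 0xE1 = 11100001 → 3-byte char #5 = E1 94 BE.
Leading byte 0xE1 = 11100001 matches 1110xxxx → 3-byte sequence.
Byte 1: 0xE1 = 11100001, payload 0001 (4 bits).
Byte 2: 0x94 = 10010100 (10xxxxxx ✓), payload 010100.
Byte 3: 0xBE = 10111110 (10xxxxxx ✓), payload 111110.
Concatenate: 0001010100111110 = 0x153E (16 bits → U+153E).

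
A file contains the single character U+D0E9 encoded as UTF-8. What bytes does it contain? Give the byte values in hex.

U+D0E9 = 0xD0E9 = 53481 decimal. In range U+0800–U+FFFF → 3-byte form: 1110xxxx 10xxxxxx 10xxxxxx.
Binary (16 bits): 1101000011101001.
Split 4+6+6: 1101 | 000011 | 101001.
Byte 1: 11101101 = 0xED.
Byte 2: 10000011 = 0x83.
Byte 3: 10101001 = 0xA9.

ED 83 A9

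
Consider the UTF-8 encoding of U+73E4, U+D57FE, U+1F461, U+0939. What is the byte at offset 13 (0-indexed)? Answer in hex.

U+73E4 → 3-byte form E7 8F A4 at offsets 0–2.
U+D57FE → 4-byte form F3 95 9F BE at offsets 3–6.
U+1F461 → 4-byte form F0 9F 91 A1 at offsets 7–10.
U+0939 → 3-byte form E0 A4 B9 at offsets 11–13.
Offset 13 falls in char 4's range; it's byte 3 of E0 A4 B9 = 0xB9.

0xB9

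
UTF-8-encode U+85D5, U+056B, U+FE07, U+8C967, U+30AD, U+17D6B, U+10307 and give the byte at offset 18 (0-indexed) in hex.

0xAB

U+85D5 → 3-byte form E8 97 95 at offsets 0–2.
U+056B → 2-byte form D5 AB at offsets 3–4.
U+FE07 → 3-byte form EF B8 87 at offsets 5–7.
U+8C967 → 4-byte form F2 8C A5 A7 at offsets 8–11.
U+30AD → 3-byte form E3 82 AD at offsets 12–14.
U+17D6B → 4-byte form F0 97 B5 AB at offsets 15–18.
Offset 18 falls in char 6's range; it's byte 4 of F0 97 B5 AB = 0xAB.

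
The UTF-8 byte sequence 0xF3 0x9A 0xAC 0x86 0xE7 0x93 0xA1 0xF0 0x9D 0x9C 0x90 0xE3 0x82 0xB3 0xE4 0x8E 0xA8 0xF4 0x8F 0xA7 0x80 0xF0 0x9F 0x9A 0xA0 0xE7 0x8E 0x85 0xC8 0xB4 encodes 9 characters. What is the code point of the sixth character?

Offset 0: leading byte 0xF3 = 11110011 → 4-byte char #1 = F3 9A AC 86.
Offset 4: leading byte 0xE7 = 11100111 → 3-byte char #2 = E7 93 A1.
Offset 7: leading byte 0xF0 = 11110000 → 4-byte char #3 = F0 9D 9C 90.
Offset 11: leading byte 0xE3 = 11100011 → 3-byte char #4 = E3 82 B3.
Offset 14: leading byte 0xE4 = 11100100 → 3-byte char #5 = E4 8E A8.
Offset 17: leading byte 0xF4 = 11110100 → 4-byte char #6 = F4 8F A7 80.
Leading byte 0xF4 = 11110100 matches 11110xxx → 4-byte sequence.
Byte 1: 0xF4 = 11110100, payload 100 (3 bits).
Byte 2: 0x8F = 10001111 (10xxxxxx ✓), payload 001111.
Byte 3: 0xA7 = 10100111 (10xxxxxx ✓), payload 100111.
Byte 4: 0x80 = 10000000 (10xxxxxx ✓), payload 000000.
Concatenate: 100001111100111000000 = 0x10F9C0 (21 bits → U+10F9C0).

U+10F9C0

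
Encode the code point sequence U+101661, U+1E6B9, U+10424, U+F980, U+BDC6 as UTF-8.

U+101661: 4-byte form → F4 81 99 A1.
U+1E6B9: 4-byte form → F0 9E 9A B9.
U+10424: 4-byte form → F0 90 90 A4.
U+F980: 3-byte form → EF A6 80.
U+BDC6: 3-byte form → EB B7 86.
Concatenated (18 bytes): F4 81 99 A1 F0 9E 9A B9 F0 90 90 A4 EF A6 80 EB B7 86.

F4 81 99 A1 F0 9E 9A B9 F0 90 90 A4 EF A6 80 EB B7 86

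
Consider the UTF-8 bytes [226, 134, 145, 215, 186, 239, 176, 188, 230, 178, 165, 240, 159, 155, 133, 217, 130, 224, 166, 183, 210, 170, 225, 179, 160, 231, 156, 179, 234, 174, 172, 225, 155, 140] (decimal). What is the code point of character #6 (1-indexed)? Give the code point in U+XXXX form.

Offset 0: leading byte 0xE2 = 11100010 → 3-byte char #1 = E2 86 91.
Offset 3: leading byte 0xD7 = 11010111 → 2-byte char #2 = D7 BA.
Offset 5: leading byte 0xEF = 11101111 → 3-byte char #3 = EF B0 BC.
Offset 8: leading byte 0xE6 = 11100110 → 3-byte char #4 = E6 B2 A5.
Offset 11: leading byte 0xF0 = 11110000 → 4-byte char #5 = F0 9F 9B 85.
Offset 15: leading byte 0xD9 = 11011001 → 2-byte char #6 = D9 82.
Leading byte 0xD9 = 11011001 matches 110xxxxx → 2-byte sequence.
Byte 1: 0xD9 = 11011001, payload 11001 (5 bits).
Byte 2: 0x82 = 10000010 (10xxxxxx ✓), payload 000010.
Concatenate: 11001000010 = 0x642 (11 bits → U+0642).

U+0642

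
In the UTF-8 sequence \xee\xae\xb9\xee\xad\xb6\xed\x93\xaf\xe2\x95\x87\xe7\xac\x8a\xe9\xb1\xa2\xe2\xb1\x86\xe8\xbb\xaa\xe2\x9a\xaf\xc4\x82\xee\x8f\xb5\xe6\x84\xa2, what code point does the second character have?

Offset 0: leading byte 0xEE = 11101110 → 3-byte char #1 = EE AE B9.
Offset 3: leading byte 0xEE = 11101110 → 3-byte char #2 = EE AD B6.
Leading byte 0xEE = 11101110 matches 1110xxxx → 3-byte sequence.
Byte 1: 0xEE = 11101110, payload 1110 (4 bits).
Byte 2: 0xAD = 10101101 (10xxxxxx ✓), payload 101101.
Byte 3: 0xB6 = 10110110 (10xxxxxx ✓), payload 110110.
Concatenate: 1110101101110110 = 0xEB76 (16 bits → U+EB76).

U+EB76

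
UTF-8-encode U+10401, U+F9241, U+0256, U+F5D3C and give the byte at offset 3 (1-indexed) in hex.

1-indexed offset 3 is 0-indexed offset 2.
U+10401 → 4-byte form F0 90 90 81 at offsets 0–3.
Offset 2 falls in char 1's range; it's byte 3 of F0 90 90 81 = 0x90.

0x90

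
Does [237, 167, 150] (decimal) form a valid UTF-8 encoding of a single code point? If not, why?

Structurally a 3-byte sequence; payload = 0xD9D6.
But 0xD9D6 is in U+D800–U+DFFF, the surrogate range. Surrogates are not Unicode scalar values and are forbidden in UTF-8.

invalid (encodes a surrogate (U+D800–U+DFFF))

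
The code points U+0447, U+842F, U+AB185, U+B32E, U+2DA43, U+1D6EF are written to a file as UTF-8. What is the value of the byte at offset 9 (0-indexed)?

U+0447 → 2-byte form D1 87 at offsets 0–1.
U+842F → 3-byte form E8 90 AF at offsets 2–4.
U+AB185 → 4-byte form F2 AB 86 85 at offsets 5–8.
U+B32E → 3-byte form EB 8C AE at offsets 9–11.
Offset 9 falls in char 4's range; it's byte 1 of EB 8C AE = 0xEB.

0xEB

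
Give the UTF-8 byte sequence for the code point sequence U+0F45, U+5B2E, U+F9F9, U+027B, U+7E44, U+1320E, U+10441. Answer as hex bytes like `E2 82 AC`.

U+0F45: 3-byte form → E0 BD 85.
U+5B2E: 3-byte form → E5 AC AE.
U+F9F9: 3-byte form → EF A7 B9.
U+027B: 2-byte form → C9 BB.
U+7E44: 3-byte form → E7 B9 84.
U+1320E: 4-byte form → F0 93 88 8E.
U+10441: 4-byte form → F0 90 91 81.
Concatenated (22 bytes): E0 BD 85 E5 AC AE EF A7 B9 C9 BB E7 B9 84 F0 93 88 8E F0 90 91 81.

E0 BD 85 E5 AC AE EF A7 B9 C9 BB E7 B9 84 F0 93 88 8E F0 90 91 81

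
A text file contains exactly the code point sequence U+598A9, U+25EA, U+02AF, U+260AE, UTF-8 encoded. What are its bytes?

F1 99 A2 A9 E2 97 AA CA AF F0 A6 82 AE

U+598A9: 4-byte form → F1 99 A2 A9.
U+25EA: 3-byte form → E2 97 AA.
U+02AF: 2-byte form → CA AF.
U+260AE: 4-byte form → F0 A6 82 AE.
Concatenated (13 bytes): F1 99 A2 A9 E2 97 AA CA AF F0 A6 82 AE.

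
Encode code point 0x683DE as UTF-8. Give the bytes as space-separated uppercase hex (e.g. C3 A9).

U+683DE = 0x683DE = 426974 decimal. In range U+10000–U+10FFFF → 4-byte form: 11110xxx 10xxxxxx 10xxxxxx 10xxxxxx.
Binary (21 bits): 001101000001111011110.
Split 3+6+6+6: 001 | 101000 | 001111 | 011110.
Byte 1: 11110001 = 0xF1.
Byte 2: 10101000 = 0xA8.
Byte 3: 10001111 = 0x8F.
Byte 4: 10011110 = 0x9E.

F1 A8 8F 9E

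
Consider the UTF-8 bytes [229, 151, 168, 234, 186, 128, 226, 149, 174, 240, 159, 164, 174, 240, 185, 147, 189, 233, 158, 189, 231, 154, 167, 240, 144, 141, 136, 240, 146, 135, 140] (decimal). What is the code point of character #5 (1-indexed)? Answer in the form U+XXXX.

U+394FD

Offset 0: leading byte 0xE5 = 11100101 → 3-byte char #1 = E5 97 A8.
Offset 3: leading byte 0xEA = 11101010 → 3-byte char #2 = EA BA 80.
Offset 6: leading byte 0xE2 = 11100010 → 3-byte char #3 = E2 95 AE.
Offset 9: leading byte 0xF0 = 11110000 → 4-byte char #4 = F0 9F A4 AE.
Offset 13: leading byte 0xF0 = 11110000 → 4-byte char #5 = F0 B9 93 BD.
Leading byte 0xF0 = 11110000 matches 11110xxx → 4-byte sequence.
Byte 1: 0xF0 = 11110000, payload 000 (3 bits).
Byte 2: 0xB9 = 10111001 (10xxxxxx ✓), payload 111001.
Byte 3: 0x93 = 10010011 (10xxxxxx ✓), payload 010011.
Byte 4: 0xBD = 10111101 (10xxxxxx ✓), payload 111101.
Concatenate: 000111001010011111101 = 0x394FD (21 bits → U+394FD).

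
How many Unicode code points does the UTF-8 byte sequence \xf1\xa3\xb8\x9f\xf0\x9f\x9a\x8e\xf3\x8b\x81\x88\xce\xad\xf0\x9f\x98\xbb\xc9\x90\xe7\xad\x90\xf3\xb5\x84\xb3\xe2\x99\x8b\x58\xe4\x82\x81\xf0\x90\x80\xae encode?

Byte at offset 0: 0xF1 = 11110001 → 4-byte char (#1). Advance 4.
Byte at offset 4: 0xF0 = 11110000 → 4-byte char (#2). Advance 4.
Byte at offset 8: 0xF3 = 11110011 → 4-byte char (#3). Advance 4.
Byte at offset 12: 0xCE = 11001110 → 2-byte char (#4). Advance 2.
Byte at offset 14: 0xF0 = 11110000 → 4-byte char (#5). Advance 4.
Byte at offset 18: 0xC9 = 11001001 → 2-byte char (#6). Advance 2.
Byte at offset 20: 0xE7 = 11100111 → 3-byte char (#7). Advance 3.
Byte at offset 23: 0xF3 = 11110011 → 4-byte char (#8). Advance 4.
Byte at offset 27: 0xE2 = 11100010 → 3-byte char (#9). Advance 3.
Byte at offset 30: 0x58 = 01011000 → 1-byte char (#10). Advance 1.
Byte at offset 31: 0xE4 = 11100100 → 3-byte char (#11). Advance 3.
Byte at offset 34: 0xF0 = 11110000 → 4-byte char (#12). Advance 4.
Reached end at offset 38 after 12 code points.

12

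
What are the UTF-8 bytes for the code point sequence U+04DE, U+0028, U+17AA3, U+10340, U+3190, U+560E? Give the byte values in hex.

U+04DE: 2-byte form → D3 9E.
U+0028: 1-byte form → 28.
U+17AA3: 4-byte form → F0 97 AA A3.
U+10340: 4-byte form → F0 90 8D 80.
U+3190: 3-byte form → E3 86 90.
U+560E: 3-byte form → E5 98 8E.
Concatenated (17 bytes): D3 9E 28 F0 97 AA A3 F0 90 8D 80 E3 86 90 E5 98 8E.

D3 9E 28 F0 97 AA A3 F0 90 8D 80 E3 86 90 E5 98 8E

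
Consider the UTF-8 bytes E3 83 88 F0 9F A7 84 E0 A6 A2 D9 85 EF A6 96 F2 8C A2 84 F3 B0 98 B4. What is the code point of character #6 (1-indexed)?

U+8C884

Offset 0: leading byte 0xE3 = 11100011 → 3-byte char #1 = E3 83 88.
Offset 3: leading byte 0xF0 = 11110000 → 4-byte char #2 = F0 9F A7 84.
Offset 7: leading byte 0xE0 = 11100000 → 3-byte char #3 = E0 A6 A2.
Offset 10: leading byte 0xD9 = 11011001 → 2-byte char #4 = D9 85.
Offset 12: leading byte 0xEF = 11101111 → 3-byte char #5 = EF A6 96.
Offset 15: leading byte 0xF2 = 11110010 → 4-byte char #6 = F2 8C A2 84.
Leading byte 0xF2 = 11110010 matches 11110xxx → 4-byte sequence.
Byte 1: 0xF2 = 11110010, payload 010 (3 bits).
Byte 2: 0x8C = 10001100 (10xxxxxx ✓), payload 001100.
Byte 3: 0xA2 = 10100010 (10xxxxxx ✓), payload 100010.
Byte 4: 0x84 = 10000100 (10xxxxxx ✓), payload 000100.
Concatenate: 010001100100010000100 = 0x8C884 (21 bits → U+8C884).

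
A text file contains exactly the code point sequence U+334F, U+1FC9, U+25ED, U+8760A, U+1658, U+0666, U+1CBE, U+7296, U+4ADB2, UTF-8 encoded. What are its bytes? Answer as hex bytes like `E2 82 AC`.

U+334F: 3-byte form → E3 8D 8F.
U+1FC9: 3-byte form → E1 BF 89.
U+25ED: 3-byte form → E2 97 AD.
U+8760A: 4-byte form → F2 87 98 8A.
U+1658: 3-byte form → E1 99 98.
U+0666: 2-byte form → D9 A6.
U+1CBE: 3-byte form → E1 B2 BE.
U+7296: 3-byte form → E7 8A 96.
U+4ADB2: 4-byte form → F1 8A B6 B2.
Concatenated (28 bytes): E3 8D 8F E1 BF 89 E2 97 AD F2 87 98 8A E1 99 98 D9 A6 E1 B2 BE E7 8A 96 F1 8A B6 B2.

E3 8D 8F E1 BF 89 E2 97 AD F2 87 98 8A E1 99 98 D9 A6 E1 B2 BE E7 8A 96 F1 8A B6 B2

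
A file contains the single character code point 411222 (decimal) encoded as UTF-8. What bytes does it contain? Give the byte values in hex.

F1 A4 99 96

U+64656 = 0x64656 = 411222 decimal. In range U+10000–U+10FFFF → 4-byte form: 11110xxx 10xxxxxx 10xxxxxx 10xxxxxx.
Binary (21 bits): 001100100011001010110.
Split 3+6+6+6: 001 | 100100 | 011001 | 010110.
Byte 1: 11110001 = 0xF1.
Byte 2: 10100100 = 0xA4.
Byte 3: 10011001 = 0x99.
Byte 4: 10010110 = 0x96.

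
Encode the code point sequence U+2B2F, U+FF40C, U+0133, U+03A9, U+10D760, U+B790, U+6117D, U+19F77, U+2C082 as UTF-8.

U+2B2F: 3-byte form → E2 AC AF.
U+FF40C: 4-byte form → F3 BF 90 8C.
U+0133: 2-byte form → C4 B3.
U+03A9: 2-byte form → CE A9.
U+10D760: 4-byte form → F4 8D 9D A0.
U+B790: 3-byte form → EB 9E 90.
U+6117D: 4-byte form → F1 A1 85 BD.
U+19F77: 4-byte form → F0 99 BD B7.
U+2C082: 4-byte form → F0 AC 82 82.
Concatenated (30 bytes): E2 AC AF F3 BF 90 8C C4 B3 CE A9 F4 8D 9D A0 EB 9E 90 F1 A1 85 BD F0 99 BD B7 F0 AC 82 82.

E2 AC AF F3 BF 90 8C C4 B3 CE A9 F4 8D 9D A0 EB 9E 90 F1 A1 85 BD F0 99 BD B7 F0 AC 82 82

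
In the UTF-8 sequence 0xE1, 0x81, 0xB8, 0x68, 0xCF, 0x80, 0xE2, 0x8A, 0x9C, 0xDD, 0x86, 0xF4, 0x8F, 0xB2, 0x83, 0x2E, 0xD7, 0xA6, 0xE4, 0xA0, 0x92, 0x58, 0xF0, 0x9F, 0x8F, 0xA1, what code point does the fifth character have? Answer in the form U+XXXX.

Offset 0: leading byte 0xE1 = 11100001 → 3-byte char #1 = E1 81 B8.
Offset 3: leading byte 0x68 = 01101000 → 1-byte char #2 = 68.
Offset 4: leading byte 0xCF = 11001111 → 2-byte char #3 = CF 80.
Offset 6: leading byte 0xE2 = 11100010 → 3-byte char #4 = E2 8A 9C.
Offset 9: leading byte 0xDD = 11011101 → 2-byte char #5 = DD 86.
Leading byte 0xDD = 11011101 matches 110xxxxx → 2-byte sequence.
Byte 1: 0xDD = 11011101, payload 11101 (5 bits).
Byte 2: 0x86 = 10000110 (10xxxxxx ✓), payload 000110.
Concatenate: 11101000110 = 0x746 (11 bits → U+0746).

U+0746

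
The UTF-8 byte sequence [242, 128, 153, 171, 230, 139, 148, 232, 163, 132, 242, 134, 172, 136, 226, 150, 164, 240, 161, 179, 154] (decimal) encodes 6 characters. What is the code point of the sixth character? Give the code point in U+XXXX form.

U+21CDA

Offset 0: leading byte 0xF2 = 11110010 → 4-byte char #1 = F2 80 99 AB.
Offset 4: leading byte 0xE6 = 11100110 → 3-byte char #2 = E6 8B 94.
Offset 7: leading byte 0xE8 = 11101000 → 3-byte char #3 = E8 A3 84.
Offset 10: leading byte 0xF2 = 11110010 → 4-byte char #4 = F2 86 AC 88.
Offset 14: leading byte 0xE2 = 11100010 → 3-byte char #5 = E2 96 A4.
Offset 17: leading byte 0xF0 = 11110000 → 4-byte char #6 = F0 A1 B3 9A.
Leading byte 0xF0 = 11110000 matches 11110xxx → 4-byte sequence.
Byte 1: 0xF0 = 11110000, payload 000 (3 bits).
Byte 2: 0xA1 = 10100001 (10xxxxxx ✓), payload 100001.
Byte 3: 0xB3 = 10110011 (10xxxxxx ✓), payload 110011.
Byte 4: 0x9A = 10011010 (10xxxxxx ✓), payload 011010.
Concatenate: 000100001110011011010 = 0x21CDA (21 bits → U+21CDA).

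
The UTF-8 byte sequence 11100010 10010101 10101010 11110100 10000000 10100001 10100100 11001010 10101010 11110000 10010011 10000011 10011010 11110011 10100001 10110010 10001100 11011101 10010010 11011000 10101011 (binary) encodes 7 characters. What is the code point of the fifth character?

U+E1C8C

Offset 0: leading byte 0xE2 = 11100010 → 3-byte char #1 = E2 95 AA.
Offset 3: leading byte 0xF4 = 11110100 → 4-byte char #2 = F4 80 A1 A4.
Offset 7: leading byte 0xCA = 11001010 → 2-byte char #3 = CA AA.
Offset 9: leading byte 0xF0 = 11110000 → 4-byte char #4 = F0 93 83 9A.
Offset 13: leading byte 0xF3 = 11110011 → 4-byte char #5 = F3 A1 B2 8C.
Leading byte 0xF3 = 11110011 matches 11110xxx → 4-byte sequence.
Byte 1: 0xF3 = 11110011, payload 011 (3 bits).
Byte 2: 0xA1 = 10100001 (10xxxxxx ✓), payload 100001.
Byte 3: 0xB2 = 10110010 (10xxxxxx ✓), payload 110010.
Byte 4: 0x8C = 10001100 (10xxxxxx ✓), payload 001100.
Concatenate: 011100001110010001100 = 0xE1C8C (21 bits → U+E1C8C).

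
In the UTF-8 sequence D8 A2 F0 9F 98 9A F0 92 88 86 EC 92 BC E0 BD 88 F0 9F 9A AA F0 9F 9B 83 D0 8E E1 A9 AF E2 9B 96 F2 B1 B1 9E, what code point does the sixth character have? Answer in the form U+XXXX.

U+1F6AA

Offset 0: leading byte 0xD8 = 11011000 → 2-byte char #1 = D8 A2.
Offset 2: leading byte 0xF0 = 11110000 → 4-byte char #2 = F0 9F 98 9A.
Offset 6: leading byte 0xF0 = 11110000 → 4-byte char #3 = F0 92 88 86.
Offset 10: leading byte 0xEC = 11101100 → 3-byte char #4 = EC 92 BC.
Offset 13: leading byte 0xE0 = 11100000 → 3-byte char #5 = E0 BD 88.
Offset 16: leading byte 0xF0 = 11110000 → 4-byte char #6 = F0 9F 9A AA.
Leading byte 0xF0 = 11110000 matches 11110xxx → 4-byte sequence.
Byte 1: 0xF0 = 11110000, payload 000 (3 bits).
Byte 2: 0x9F = 10011111 (10xxxxxx ✓), payload 011111.
Byte 3: 0x9A = 10011010 (10xxxxxx ✓), payload 011010.
Byte 4: 0xAA = 10101010 (10xxxxxx ✓), payload 101010.
Concatenate: 000011111011010101010 = 0x1F6AA (21 bits → U+1F6AA).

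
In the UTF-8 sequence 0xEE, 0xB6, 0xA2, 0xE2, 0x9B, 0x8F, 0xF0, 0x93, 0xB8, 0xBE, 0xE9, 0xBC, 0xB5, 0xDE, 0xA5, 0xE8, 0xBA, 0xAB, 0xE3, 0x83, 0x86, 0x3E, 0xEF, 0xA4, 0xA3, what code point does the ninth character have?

U+F923

Offset 0: leading byte 0xEE = 11101110 → 3-byte char #1 = EE B6 A2.
Offset 3: leading byte 0xE2 = 11100010 → 3-byte char #2 = E2 9B 8F.
Offset 6: leading byte 0xF0 = 11110000 → 4-byte char #3 = F0 93 B8 BE.
Offset 10: leading byte 0xE9 = 11101001 → 3-byte char #4 = E9 BC B5.
Offset 13: leading byte 0xDE = 11011110 → 2-byte char #5 = DE A5.
Offset 15: leading byte 0xE8 = 11101000 → 3-byte char #6 = E8 BA AB.
Offset 18: leading byte 0xE3 = 11100011 → 3-byte char #7 = E3 83 86.
Offset 21: leading byte 0x3E = 00111110 → 1-byte char #8 = 3E.
Offset 22: leading byte 0xEF = 11101111 → 3-byte char #9 = EF A4 A3.
Leading byte 0xEF = 11101111 matches 1110xxxx → 3-byte sequence.
Byte 1: 0xEF = 11101111, payload 1111 (4 bits).
Byte 2: 0xA4 = 10100100 (10xxxxxx ✓), payload 100100.
Byte 3: 0xA3 = 10100011 (10xxxxxx ✓), payload 100011.
Concatenate: 1111100100100011 = 0xF923 (16 bits → U+F923).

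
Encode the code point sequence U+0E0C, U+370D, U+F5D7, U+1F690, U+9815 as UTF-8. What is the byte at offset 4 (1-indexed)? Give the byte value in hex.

0xE3

1-indexed offset 4 is 0-indexed offset 3.
U+0E0C → 3-byte form E0 B8 8C at offsets 0–2.
U+370D → 3-byte form E3 9C 8D at offsets 3–5.
Offset 3 falls in char 2's range; it's byte 1 of E3 9C 8D = 0xE3.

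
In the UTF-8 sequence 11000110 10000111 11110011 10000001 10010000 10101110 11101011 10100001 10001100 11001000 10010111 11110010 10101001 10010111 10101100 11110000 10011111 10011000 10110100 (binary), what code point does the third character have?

Offset 0: leading byte 0xC6 = 11000110 → 2-byte char #1 = C6 87.
Offset 2: leading byte 0xF3 = 11110011 → 4-byte char #2 = F3 81 90 AE.
Offset 6: leading byte 0xEB = 11101011 → 3-byte char #3 = EB A1 8C.
Leading byte 0xEB = 11101011 matches 1110xxxx → 3-byte sequence.
Byte 1: 0xEB = 11101011, payload 1011 (4 bits).
Byte 2: 0xA1 = 10100001 (10xxxxxx ✓), payload 100001.
Byte 3: 0x8C = 10001100 (10xxxxxx ✓), payload 001100.
Concatenate: 1011100001001100 = 0xB84C (16 bits → U+B84C).

U+B84C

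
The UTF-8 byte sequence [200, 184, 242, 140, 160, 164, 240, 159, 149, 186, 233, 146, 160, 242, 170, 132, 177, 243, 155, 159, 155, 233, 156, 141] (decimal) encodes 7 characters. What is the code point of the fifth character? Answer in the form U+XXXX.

U+AA131

Offset 0: leading byte 0xC8 = 11001000 → 2-byte char #1 = C8 B8.
Offset 2: leading byte 0xF2 = 11110010 → 4-byte char #2 = F2 8C A0 A4.
Offset 6: leading byte 0xF0 = 11110000 → 4-byte char #3 = F0 9F 95 BA.
Offset 10: leading byte 0xE9 = 11101001 → 3-byte char #4 = E9 92 A0.
Offset 13: leading byte 0xF2 = 11110010 → 4-byte char #5 = F2 AA 84 B1.
Leading byte 0xF2 = 11110010 matches 11110xxx → 4-byte sequence.
Byte 1: 0xF2 = 11110010, payload 010 (3 bits).
Byte 2: 0xAA = 10101010 (10xxxxxx ✓), payload 101010.
Byte 3: 0x84 = 10000100 (10xxxxxx ✓), payload 000100.
Byte 4: 0xB1 = 10110001 (10xxxxxx ✓), payload 110001.
Concatenate: 010101010000100110001 = 0xAA131 (21 bits → U+AA131).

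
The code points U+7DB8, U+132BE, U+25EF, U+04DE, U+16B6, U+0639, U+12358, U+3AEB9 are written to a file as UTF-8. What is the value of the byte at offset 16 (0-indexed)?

0xB9

U+7DB8 → 3-byte form E7 B6 B8 at offsets 0–2.
U+132BE → 4-byte form F0 93 8A BE at offsets 3–6.
U+25EF → 3-byte form E2 97 AF at offsets 7–9.
U+04DE → 2-byte form D3 9E at offsets 10–11.
U+16B6 → 3-byte form E1 9A B6 at offsets 12–14.
U+0639 → 2-byte form D8 B9 at offsets 15–16.
Offset 16 falls in char 6's range; it's byte 2 of D8 B9 = 0xB9.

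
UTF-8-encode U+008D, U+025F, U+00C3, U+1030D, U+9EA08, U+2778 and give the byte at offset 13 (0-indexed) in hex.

U+008D → 2-byte form C2 8D at offsets 0–1.
U+025F → 2-byte form C9 9F at offsets 2–3.
U+00C3 → 2-byte form C3 83 at offsets 4–5.
U+1030D → 4-byte form F0 90 8C 8D at offsets 6–9.
U+9EA08 → 4-byte form F2 9E A8 88 at offsets 10–13.
Offset 13 falls in char 5's range; it's byte 4 of F2 9E A8 88 = 0x88.

0x88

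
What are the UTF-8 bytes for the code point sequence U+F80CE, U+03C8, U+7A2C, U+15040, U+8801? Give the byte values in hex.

F3 B8 83 8E CF 88 E7 A8 AC F0 95 81 80 E8 A0 81

U+F80CE: 4-byte form → F3 B8 83 8E.
U+03C8: 2-byte form → CF 88.
U+7A2C: 3-byte form → E7 A8 AC.
U+15040: 4-byte form → F0 95 81 80.
U+8801: 3-byte form → E8 A0 81.
Concatenated (16 bytes): F3 B8 83 8E CF 88 E7 A8 AC F0 95 81 80 E8 A0 81.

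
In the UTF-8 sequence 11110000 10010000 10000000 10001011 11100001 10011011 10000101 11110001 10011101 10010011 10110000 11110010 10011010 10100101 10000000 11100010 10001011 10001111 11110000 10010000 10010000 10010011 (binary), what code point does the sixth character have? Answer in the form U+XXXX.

Offset 0: leading byte 0xF0 = 11110000 → 4-byte char #1 = F0 90 80 8B.
Offset 4: leading byte 0xE1 = 11100001 → 3-byte char #2 = E1 9B 85.
Offset 7: leading byte 0xF1 = 11110001 → 4-byte char #3 = F1 9D 93 B0.
Offset 11: leading byte 0xF2 = 11110010 → 4-byte char #4 = F2 9A A5 80.
Offset 15: leading byte 0xE2 = 11100010 → 3-byte char #5 = E2 8B 8F.
Offset 18: leading byte 0xF0 = 11110000 → 4-byte char #6 = F0 90 90 93.
Leading byte 0xF0 = 11110000 matches 11110xxx → 4-byte sequence.
Byte 1: 0xF0 = 11110000, payload 000 (3 bits).
Byte 2: 0x90 = 10010000 (10xxxxxx ✓), payload 010000.
Byte 3: 0x90 = 10010000 (10xxxxxx ✓), payload 010000.
Byte 4: 0x93 = 10010011 (10xxxxxx ✓), payload 010011.
Concatenate: 000010000010000010011 = 0x10413 (21 bits → U+10413).

U+10413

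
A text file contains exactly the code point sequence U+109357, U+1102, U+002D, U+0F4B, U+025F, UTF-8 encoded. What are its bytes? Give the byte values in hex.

U+109357: 4-byte form → F4 89 8D 97.
U+1102: 3-byte form → E1 84 82.
U+002D: 1-byte form → 2D.
U+0F4B: 3-byte form → E0 BD 8B.
U+025F: 2-byte form → C9 9F.
Concatenated (13 bytes): F4 89 8D 97 E1 84 82 2D E0 BD 8B C9 9F.

F4 89 8D 97 E1 84 82 2D E0 BD 8B C9 9F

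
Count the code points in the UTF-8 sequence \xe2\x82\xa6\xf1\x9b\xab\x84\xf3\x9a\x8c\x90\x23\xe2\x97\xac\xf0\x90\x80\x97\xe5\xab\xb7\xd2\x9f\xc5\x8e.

Byte at offset 0: 0xE2 = 11100010 → 3-byte char (#1). Advance 3.
Byte at offset 3: 0xF1 = 11110001 → 4-byte char (#2). Advance 4.
Byte at offset 7: 0xF3 = 11110011 → 4-byte char (#3). Advance 4.
Byte at offset 11: 0x23 = 00100011 → 1-byte char (#4). Advance 1.
Byte at offset 12: 0xE2 = 11100010 → 3-byte char (#5). Advance 3.
Byte at offset 15: 0xF0 = 11110000 → 4-byte char (#6). Advance 4.
Byte at offset 19: 0xE5 = 11100101 → 3-byte char (#7). Advance 3.
Byte at offset 22: 0xD2 = 11010010 → 2-byte char (#8). Advance 2.
Byte at offset 24: 0xC5 = 11000101 → 2-byte char (#9). Advance 2.
Reached end at offset 26 after 9 code points.

9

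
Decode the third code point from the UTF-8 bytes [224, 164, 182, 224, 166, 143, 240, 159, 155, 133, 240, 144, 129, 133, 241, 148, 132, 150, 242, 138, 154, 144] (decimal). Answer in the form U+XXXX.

U+1F6C5

Offset 0: leading byte 0xE0 = 11100000 → 3-byte char #1 = E0 A4 B6.
Offset 3: leading byte 0xE0 = 11100000 → 3-byte char #2 = E0 A6 8F.
Offset 6: leading byte 0xF0 = 11110000 → 4-byte char #3 = F0 9F 9B 85.
Leading byte 0xF0 = 11110000 matches 11110xxx → 4-byte sequence.
Byte 1: 0xF0 = 11110000, payload 000 (3 bits).
Byte 2: 0x9F = 10011111 (10xxxxxx ✓), payload 011111.
Byte 3: 0x9B = 10011011 (10xxxxxx ✓), payload 011011.
Byte 4: 0x85 = 10000101 (10xxxxxx ✓), payload 000101.
Concatenate: 000011111011011000101 = 0x1F6C5 (21 bits → U+1F6C5).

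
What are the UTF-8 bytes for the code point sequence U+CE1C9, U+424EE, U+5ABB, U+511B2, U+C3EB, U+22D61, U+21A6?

U+CE1C9: 4-byte form → F3 8E 87 89.
U+424EE: 4-byte form → F1 82 93 AE.
U+5ABB: 3-byte form → E5 AA BB.
U+511B2: 4-byte form → F1 91 86 B2.
U+C3EB: 3-byte form → EC 8F AB.
U+22D61: 4-byte form → F0 A2 B5 A1.
U+21A6: 3-byte form → E2 86 A6.
Concatenated (25 bytes): F3 8E 87 89 F1 82 93 AE E5 AA BB F1 91 86 B2 EC 8F AB F0 A2 B5 A1 E2 86 A6.

F3 8E 87 89 F1 82 93 AE E5 AA BB F1 91 86 B2 EC 8F AB F0 A2 B5 A1 E2 86 A6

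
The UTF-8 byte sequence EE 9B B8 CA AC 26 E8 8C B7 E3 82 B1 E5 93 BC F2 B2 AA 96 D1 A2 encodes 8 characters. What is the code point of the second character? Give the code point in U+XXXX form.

U+02AC

Offset 0: leading byte 0xEE = 11101110 → 3-byte char #1 = EE 9B B8.
Offset 3: leading byte 0xCA = 11001010 → 2-byte char #2 = CA AC.
Leading byte 0xCA = 11001010 matches 110xxxxx → 2-byte sequence.
Byte 1: 0xCA = 11001010, payload 01010 (5 bits).
Byte 2: 0xAC = 10101100 (10xxxxxx ✓), payload 101100.
Concatenate: 01010101100 = 0x2AC (11 bits → U+02AC).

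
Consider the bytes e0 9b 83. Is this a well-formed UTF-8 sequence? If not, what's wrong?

invalid (overlong encoding)

Leading byte 0xE0 = 11100000 → 3-byte form.
Continuation bytes all match 10xxxxxx. Payload decodes to 0x6C3.
But 0x6C3 < 0x800, the minimum for a 3-byte sequence — this is an overlong encoding.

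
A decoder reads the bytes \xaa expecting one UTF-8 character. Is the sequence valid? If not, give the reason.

invalid (continuation byte with no leading byte)

Byte 0xAA = 10101010 has the form 10xxxxxx — a continuation byte — but there is no preceding leading byte.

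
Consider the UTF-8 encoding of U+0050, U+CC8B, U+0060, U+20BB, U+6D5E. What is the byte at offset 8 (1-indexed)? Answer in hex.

0xBB

1-indexed offset 8 is 0-indexed offset 7.
U+0050 → 1-byte form 50 at offsets 0–0.
U+CC8B → 3-byte form EC B2 8B at offsets 1–3.
U+0060 → 1-byte form 60 at offsets 4–4.
U+20BB → 3-byte form E2 82 BB at offsets 5–7.
Offset 7 falls in char 4's range; it's byte 3 of E2 82 BB = 0xBB.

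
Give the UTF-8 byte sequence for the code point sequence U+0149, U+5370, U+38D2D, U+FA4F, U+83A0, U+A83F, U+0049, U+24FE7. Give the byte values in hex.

C5 89 E5 8D B0 F0 B8 B4 AD EF A9 8F E8 8E A0 EA A0 BF 49 F0 A4 BF A7

U+0149: 2-byte form → C5 89.
U+5370: 3-byte form → E5 8D B0.
U+38D2D: 4-byte form → F0 B8 B4 AD.
U+FA4F: 3-byte form → EF A9 8F.
U+83A0: 3-byte form → E8 8E A0.
U+A83F: 3-byte form → EA A0 BF.
U+0049: 1-byte form → 49.
U+24FE7: 4-byte form → F0 A4 BF A7.
Concatenated (23 bytes): C5 89 E5 8D B0 F0 B8 B4 AD EF A9 8F E8 8E A0 EA A0 BF 49 F0 A4 BF A7.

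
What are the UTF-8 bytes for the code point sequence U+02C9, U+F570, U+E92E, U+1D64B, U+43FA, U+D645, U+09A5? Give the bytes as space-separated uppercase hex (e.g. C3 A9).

U+02C9: 2-byte form → CB 89.
U+F570: 3-byte form → EF 95 B0.
U+E92E: 3-byte form → EE A4 AE.
U+1D64B: 4-byte form → F0 9D 99 8B.
U+43FA: 3-byte form → E4 8F BA.
U+D645: 3-byte form → ED 99 85.
U+09A5: 3-byte form → E0 A6 A5.
Concatenated (21 bytes): CB 89 EF 95 B0 EE A4 AE F0 9D 99 8B E4 8F BA ED 99 85 E0 A6 A5.

CB 89 EF 95 B0 EE A4 AE F0 9D 99 8B E4 8F BA ED 99 85 E0 A6 A5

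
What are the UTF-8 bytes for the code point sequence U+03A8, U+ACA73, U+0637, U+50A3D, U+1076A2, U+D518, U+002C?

CE A8 F2 AC A9 B3 D8 B7 F1 90 A8 BD F4 87 9A A2 ED 94 98 2C

U+03A8: 2-byte form → CE A8.
U+ACA73: 4-byte form → F2 AC A9 B3.
U+0637: 2-byte form → D8 B7.
U+50A3D: 4-byte form → F1 90 A8 BD.
U+1076A2: 4-byte form → F4 87 9A A2.
U+D518: 3-byte form → ED 94 98.
U+002C: 1-byte form → 2C.
Concatenated (20 bytes): CE A8 F2 AC A9 B3 D8 B7 F1 90 A8 BD F4 87 9A A2 ED 94 98 2C.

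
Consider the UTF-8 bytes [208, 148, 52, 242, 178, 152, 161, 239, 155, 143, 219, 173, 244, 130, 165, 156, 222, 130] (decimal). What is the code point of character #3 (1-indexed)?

U+B2621

Offset 0: leading byte 0xD0 = 11010000 → 2-byte char #1 = D0 94.
Offset 2: leading byte 0x34 = 00110100 → 1-byte char #2 = 34.
Offset 3: leading byte 0xF2 = 11110010 → 4-byte char #3 = F2 B2 98 A1.
Leading byte 0xF2 = 11110010 matches 11110xxx → 4-byte sequence.
Byte 1: 0xF2 = 11110010, payload 010 (3 bits).
Byte 2: 0xB2 = 10110010 (10xxxxxx ✓), payload 110010.
Byte 3: 0x98 = 10011000 (10xxxxxx ✓), payload 011000.
Byte 4: 0xA1 = 10100001 (10xxxxxx ✓), payload 100001.
Concatenate: 010110010011000100001 = 0xB2621 (21 bits → U+B2621).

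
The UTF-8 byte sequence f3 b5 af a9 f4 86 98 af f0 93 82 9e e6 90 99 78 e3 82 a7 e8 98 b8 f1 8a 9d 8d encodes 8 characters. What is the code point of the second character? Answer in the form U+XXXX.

Offset 0: leading byte 0xF3 = 11110011 → 4-byte char #1 = F3 B5 AF A9.
Offset 4: leading byte 0xF4 = 11110100 → 4-byte char #2 = F4 86 98 AF.
Leading byte 0xF4 = 11110100 matches 11110xxx → 4-byte sequence.
Byte 1: 0xF4 = 11110100, payload 100 (3 bits).
Byte 2: 0x86 = 10000110 (10xxxxxx ✓), payload 000110.
Byte 3: 0x98 = 10011000 (10xxxxxx ✓), payload 011000.
Byte 4: 0xAF = 10101111 (10xxxxxx ✓), payload 101111.
Concatenate: 100000110011000101111 = 0x10662F (21 bits → U+10662F).

U+10662F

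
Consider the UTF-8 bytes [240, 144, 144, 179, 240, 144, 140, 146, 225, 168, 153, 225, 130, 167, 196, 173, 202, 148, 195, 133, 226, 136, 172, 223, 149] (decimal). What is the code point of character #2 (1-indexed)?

Offset 0: leading byte 0xF0 = 11110000 → 4-byte char #1 = F0 90 90 B3.
Offset 4: leading byte 0xF0 = 11110000 → 4-byte char #2 = F0 90 8C 92.
Leading byte 0xF0 = 11110000 matches 11110xxx → 4-byte sequence.
Byte 1: 0xF0 = 11110000, payload 000 (3 bits).
Byte 2: 0x90 = 10010000 (10xxxxxx ✓), payload 010000.
Byte 3: 0x8C = 10001100 (10xxxxxx ✓), payload 001100.
Byte 4: 0x92 = 10010010 (10xxxxxx ✓), payload 010010.
Concatenate: 000010000001100010010 = 0x10312 (21 bits → U+10312).

U+10312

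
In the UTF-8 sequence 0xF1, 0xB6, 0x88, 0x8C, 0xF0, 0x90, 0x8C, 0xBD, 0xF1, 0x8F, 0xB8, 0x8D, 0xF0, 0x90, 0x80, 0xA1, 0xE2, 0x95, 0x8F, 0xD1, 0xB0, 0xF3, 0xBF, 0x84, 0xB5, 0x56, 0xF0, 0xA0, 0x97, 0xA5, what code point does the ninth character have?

Offset 0: leading byte 0xF1 = 11110001 → 4-byte char #1 = F1 B6 88 8C.
Offset 4: leading byte 0xF0 = 11110000 → 4-byte char #2 = F0 90 8C BD.
Offset 8: leading byte 0xF1 = 11110001 → 4-byte char #3 = F1 8F B8 8D.
Offset 12: leading byte 0xF0 = 11110000 → 4-byte char #4 = F0 90 80 A1.
Offset 16: leading byte 0xE2 = 11100010 → 3-byte char #5 = E2 95 8F.
Offset 19: leading byte 0xD1 = 11010001 → 2-byte char #6 = D1 B0.
Offset 21: leading byte 0xF3 = 11110011 → 4-byte char #7 = F3 BF 84 B5.
Offset 25: leading byte 0x56 = 01010110 → 1-byte char #8 = 56.
Offset 26: leading byte 0xF0 = 11110000 → 4-byte char #9 = F0 A0 97 A5.
Leading byte 0xF0 = 11110000 matches 11110xxx → 4-byte sequence.
Byte 1: 0xF0 = 11110000, payload 000 (3 bits).
Byte 2: 0xA0 = 10100000 (10xxxxxx ✓), payload 100000.
Byte 3: 0x97 = 10010111 (10xxxxxx ✓), payload 010111.
Byte 4: 0xA5 = 10100101 (10xxxxxx ✓), payload 100101.
Concatenate: 000100000010111100101 = 0x205E5 (21 bits → U+205E5).

U+205E5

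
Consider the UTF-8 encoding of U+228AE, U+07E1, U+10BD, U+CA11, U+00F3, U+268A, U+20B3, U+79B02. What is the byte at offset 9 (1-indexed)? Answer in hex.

0xBD

1-indexed offset 9 is 0-indexed offset 8.
U+228AE → 4-byte form F0 A2 A2 AE at offsets 0–3.
U+07E1 → 2-byte form DF A1 at offsets 4–5.
U+10BD → 3-byte form E1 82 BD at offsets 6–8.
Offset 8 falls in char 3's range; it's byte 3 of E1 82 BD = 0xBD.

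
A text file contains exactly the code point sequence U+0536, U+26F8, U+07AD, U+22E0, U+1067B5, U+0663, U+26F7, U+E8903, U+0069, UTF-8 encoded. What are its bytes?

U+0536: 2-byte form → D4 B6.
U+26F8: 3-byte form → E2 9B B8.
U+07AD: 2-byte form → DE AD.
U+22E0: 3-byte form → E2 8B A0.
U+1067B5: 4-byte form → F4 86 9E B5.
U+0663: 2-byte form → D9 A3.
U+26F7: 3-byte form → E2 9B B7.
U+E8903: 4-byte form → F3 A8 A4 83.
U+0069: 1-byte form → 69.
Concatenated (24 bytes): D4 B6 E2 9B B8 DE AD E2 8B A0 F4 86 9E B5 D9 A3 E2 9B B7 F3 A8 A4 83 69.

D4 B6 E2 9B B8 DE AD E2 8B A0 F4 86 9E B5 D9 A3 E2 9B B7 F3 A8 A4 83 69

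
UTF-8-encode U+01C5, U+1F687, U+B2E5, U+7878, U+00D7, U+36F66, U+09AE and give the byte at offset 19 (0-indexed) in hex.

U+01C5 → 2-byte form C7 85 at offsets 0–1.
U+1F687 → 4-byte form F0 9F 9A 87 at offsets 2–5.
U+B2E5 → 3-byte form EB 8B A5 at offsets 6–8.
U+7878 → 3-byte form E7 A1 B8 at offsets 9–11.
U+00D7 → 2-byte form C3 97 at offsets 12–13.
U+36F66 → 4-byte form F0 B6 BD A6 at offsets 14–17.
U+09AE → 3-byte form E0 A6 AE at offsets 18–20.
Offset 19 falls in char 7's range; it's byte 2 of E0 A6 AE = 0xA6.

0xA6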